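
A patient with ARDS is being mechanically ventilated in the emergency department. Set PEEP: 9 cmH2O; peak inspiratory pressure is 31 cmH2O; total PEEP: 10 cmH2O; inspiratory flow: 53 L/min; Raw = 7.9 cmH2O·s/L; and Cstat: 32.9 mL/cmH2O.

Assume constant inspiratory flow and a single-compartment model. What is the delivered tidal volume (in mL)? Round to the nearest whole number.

461

Flow: 53 L/min ÷ 60 = 0.8833 L/s.
Total PEEP = 10 cmH2O (set 9 + intrinsic 1); this is the baseline alveolar pressure.
Equation of motion (constant flow): PIP = Vt/C + R·V̇ + PEEP.
Vt/C = PIP − R·V̇ − PEEP = 31 − 6.978 − 10 = 14.022 cmH2O.
Vt = C × 14.022 = 32.9 × 14.022 = 461.32 mL.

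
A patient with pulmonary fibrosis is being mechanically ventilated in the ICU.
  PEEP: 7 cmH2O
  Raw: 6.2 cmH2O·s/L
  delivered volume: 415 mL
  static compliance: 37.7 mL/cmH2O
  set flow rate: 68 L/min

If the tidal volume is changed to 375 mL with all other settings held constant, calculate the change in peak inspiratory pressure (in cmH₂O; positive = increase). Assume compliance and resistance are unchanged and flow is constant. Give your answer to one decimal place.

-1.1

PIP = Vt/C + R·V̇ + PEEP (constant-flow equation of motion).
Only the elastic term changes: ΔPIP = ΔVt / C = (375 − 415) / 37.7 = -1.061 cmH2O.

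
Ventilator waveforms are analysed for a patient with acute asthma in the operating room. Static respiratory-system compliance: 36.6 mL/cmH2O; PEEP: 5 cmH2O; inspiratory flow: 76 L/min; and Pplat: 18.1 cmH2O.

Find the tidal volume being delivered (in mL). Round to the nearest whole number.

Vt = Cstat × (Pplat − PEEP) = 36.6 × (18.1 − 5) = 36.6 × 13.1 = 479.46 mL.

479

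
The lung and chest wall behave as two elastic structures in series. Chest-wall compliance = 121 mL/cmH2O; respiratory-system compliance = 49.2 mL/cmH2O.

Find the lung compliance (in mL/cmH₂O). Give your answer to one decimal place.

1/CL = 1/Crs − 1/Ccw.
1/CL = 1/49.2 − 1/121 = 0.01206.
CL = 82.919 mL/cmH2O.

82.9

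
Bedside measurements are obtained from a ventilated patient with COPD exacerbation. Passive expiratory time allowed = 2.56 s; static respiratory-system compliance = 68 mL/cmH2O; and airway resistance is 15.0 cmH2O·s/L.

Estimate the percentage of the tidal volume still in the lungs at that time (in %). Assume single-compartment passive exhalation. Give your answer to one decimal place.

8.1

τ = R × C = 15.0 × 68 mL/cmH2O = 15.0 × 0.068 L/cmH2O = 1.02 s.
Passive exhalation: V(t)/V₀ = e^(−t/τ) = e^(−2.56/1.02) = 0.08128.
Fraction remaining = 0.08128 → 8.128%.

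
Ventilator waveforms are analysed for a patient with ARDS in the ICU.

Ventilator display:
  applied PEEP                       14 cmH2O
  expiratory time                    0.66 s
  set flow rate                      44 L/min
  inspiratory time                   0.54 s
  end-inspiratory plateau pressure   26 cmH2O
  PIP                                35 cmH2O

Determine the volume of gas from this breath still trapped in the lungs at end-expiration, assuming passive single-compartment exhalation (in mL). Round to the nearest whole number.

78

Flow: 44 L/min ÷ 60 = 0.7333 L/s.
Vt = flow × Ti = 0.7333 L/s × 0.54 s × 1000 mL/L = 395.98 mL.
R = (PIP − Pplat)/V̇ = (35 − 26) / 0.7333 = 9.0/0.7333 = 12.273 cmH2O·s/L.
C = Vt/(Pplat − PEEP) = 395.98 / (26 − 14) = 395.98/12.0 = 32.998 mL/cmH2O.
τ = R × C = 12.273 × 0.033 L/cmH2O = 0.405 s.
Fraction remaining = e^(−Te/τ) = e^(−0.66/0.405) = 0.196.
Trapped volume = 395.98 × 0.196 = 77.612 mL.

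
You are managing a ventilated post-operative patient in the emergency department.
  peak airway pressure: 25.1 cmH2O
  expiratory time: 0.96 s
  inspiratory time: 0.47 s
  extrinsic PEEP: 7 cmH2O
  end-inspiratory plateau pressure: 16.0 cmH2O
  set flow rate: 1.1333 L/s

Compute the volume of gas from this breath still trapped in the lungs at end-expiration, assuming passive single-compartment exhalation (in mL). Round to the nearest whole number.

Vt = flow × Ti = 1.1333 L/s × 0.47 s × 1000 mL/L = 532.65 mL.
R = (PIP − Pplat)/V̇ = (25.1 − 16.0) / 1.1333 = 9.1/1.1333 = 8.03 cmH2O·s/L.
C = Vt/(Pplat − PEEP) = 532.65 / (16.0 − 7) = 532.65/9.0 = 59.183 mL/cmH2O.
τ = R × C = 8.03 × 0.05918 L/cmH2O = 0.4752 s.
Fraction remaining = e^(−Te/τ) = e^(−0.96/0.4752) = 0.1326.
Trapped volume = 532.65 × 0.1326 = 70.629 mL.

71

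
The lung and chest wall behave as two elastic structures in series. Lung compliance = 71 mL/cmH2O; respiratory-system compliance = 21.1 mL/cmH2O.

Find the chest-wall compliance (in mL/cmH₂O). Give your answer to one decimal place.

1/Ccw = 1/Crs − 1/CL.
1/Ccw = 1/21.1 − 1/71 = 0.03331.
Ccw = 30.021 mL/cmH2O.

30.0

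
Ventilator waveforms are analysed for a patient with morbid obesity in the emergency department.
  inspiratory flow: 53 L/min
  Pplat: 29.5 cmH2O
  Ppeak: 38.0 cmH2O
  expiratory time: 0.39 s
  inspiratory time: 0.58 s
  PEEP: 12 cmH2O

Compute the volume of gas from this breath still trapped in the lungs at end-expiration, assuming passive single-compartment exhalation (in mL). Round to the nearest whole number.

128

Flow: 53 L/min ÷ 60 = 0.8833 L/s.
Vt = flow × Ti = 0.8833 L/s × 0.58 s × 1000 mL/L = 512.31 mL.
R = (PIP − Pplat)/V̇ = (38.0 − 29.5) / 0.8833 = 8.5/0.8833 = 9.623 cmH2O·s/L.
C = Vt/(Pplat − PEEP) = 512.31 / (29.5 − 12) = 512.31/17.5 = 29.275 mL/cmH2O.
τ = R × C = 9.623 × 0.02928 L/cmH2O = 0.2818 s.
Fraction remaining = e^(−Te/τ) = e^(−0.39/0.2818) = 0.2506.
Trapped volume = 512.31 × 0.2506 = 128.38 mL.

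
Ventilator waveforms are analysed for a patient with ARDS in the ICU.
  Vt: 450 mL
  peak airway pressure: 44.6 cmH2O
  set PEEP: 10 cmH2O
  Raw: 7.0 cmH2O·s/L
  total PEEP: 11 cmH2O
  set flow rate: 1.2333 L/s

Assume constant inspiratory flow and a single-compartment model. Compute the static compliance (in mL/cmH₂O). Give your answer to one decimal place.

18.0

Total PEEP = 11 cmH2O (set 10 + intrinsic 1); this is the baseline alveolar pressure.
Equation of motion (constant flow): PIP = Vt/C + R·V̇ + PEEP.
Vt/C = PIP − R·V̇ − PEEP = 44.6 − 7.0×1.2333 − 11 = 44.6 − 8.633 − 11 = 24.967 cmH2O.
C = Vt / 24.967 = 450 / 24.967 = 18.024 mL/cmH2O.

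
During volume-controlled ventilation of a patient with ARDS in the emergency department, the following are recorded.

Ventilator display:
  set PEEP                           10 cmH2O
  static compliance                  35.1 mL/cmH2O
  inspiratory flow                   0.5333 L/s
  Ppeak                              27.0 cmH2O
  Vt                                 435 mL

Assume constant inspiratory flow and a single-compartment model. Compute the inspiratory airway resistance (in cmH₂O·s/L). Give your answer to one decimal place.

8.6

Equation of motion (constant flow): PIP = Vt/C + R·V̇ + PEEP.
R·V̇ = PIP − Vt/C − PEEP = 27.0 − 435/35.1 − 10 = 27.0 − 12.393 − 10 = 4.607 cmH2O.
R = 4.607 / 0.5333 = 8.639 cmH2O·s/L.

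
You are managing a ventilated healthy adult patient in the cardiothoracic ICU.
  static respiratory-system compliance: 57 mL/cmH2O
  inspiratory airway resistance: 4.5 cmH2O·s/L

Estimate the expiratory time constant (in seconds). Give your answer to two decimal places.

τ = R × C = 4.5 × 57 mL/cmH2O = 4.5 × 0.057 L/cmH2O = 0.2565 s.

0.26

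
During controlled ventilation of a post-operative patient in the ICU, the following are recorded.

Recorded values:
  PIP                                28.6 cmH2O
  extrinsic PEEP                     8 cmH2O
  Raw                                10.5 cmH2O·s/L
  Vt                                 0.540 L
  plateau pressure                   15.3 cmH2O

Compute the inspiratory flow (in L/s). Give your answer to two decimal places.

1.27

flow = (PIP − Pplat) / Raw = 13.3 / 10.5 = 1.267 L/s.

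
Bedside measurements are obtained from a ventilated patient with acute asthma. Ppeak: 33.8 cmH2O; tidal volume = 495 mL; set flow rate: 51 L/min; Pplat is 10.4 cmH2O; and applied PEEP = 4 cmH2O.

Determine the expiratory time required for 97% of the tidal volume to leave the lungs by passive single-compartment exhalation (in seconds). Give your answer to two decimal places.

7.47

Flow: 51 L/min ÷ 60 = 0.85 L/s.
R = (PIP − Pplat)/V̇ = (33.8 − 10.4) / 0.85 = 23.4/0.85 = 27.529 cmH2O·s/L.
C = Vt/(Pplat − PEEP) = 495.0 / (10.4 − 4) = 495.0/6.4 = 77.344 mL/cmH2O.
τ = R × C = 27.529 × 0.07734 L/cmH2O = 2.129 s.
t = −τ·ln(1 − 0.97) = −2.129·ln(0.03) = 7.465 s.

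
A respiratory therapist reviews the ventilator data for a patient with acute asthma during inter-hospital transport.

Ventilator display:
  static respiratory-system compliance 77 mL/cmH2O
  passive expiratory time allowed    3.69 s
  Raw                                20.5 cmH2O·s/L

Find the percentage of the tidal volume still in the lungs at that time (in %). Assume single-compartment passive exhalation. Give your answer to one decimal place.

τ = R × C = 20.5 × 77 mL/cmH2O = 20.5 × 0.077 L/cmH2O = 1.579 s.
Passive exhalation: V(t)/V₀ = e^(−t/τ) = e^(−3.69/1.579) = 0.09662.
Fraction remaining = 0.09662 → 9.662%.

9.7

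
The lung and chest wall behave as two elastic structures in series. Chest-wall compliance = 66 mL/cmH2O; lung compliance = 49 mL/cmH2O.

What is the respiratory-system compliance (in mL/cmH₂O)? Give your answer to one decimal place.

Lung and chest wall are elastances in series: 1/Crs = 1/CL + 1/Ccw.
1/Crs = 1/49 + 1/66 = 0.03556.
Crs = 28.121 mL/cmH2O.

28.1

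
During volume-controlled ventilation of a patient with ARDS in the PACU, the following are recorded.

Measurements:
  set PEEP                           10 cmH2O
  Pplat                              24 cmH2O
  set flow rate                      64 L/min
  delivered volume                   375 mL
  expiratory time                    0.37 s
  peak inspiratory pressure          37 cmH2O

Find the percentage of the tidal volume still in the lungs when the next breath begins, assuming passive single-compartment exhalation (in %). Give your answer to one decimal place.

Flow: 64 L/min ÷ 60 = 1.0667 L/s.
R = (PIP − Pplat)/V̇ = (37 − 24) / 1.0667 = 13.0/1.0667 = 12.187 cmH2O·s/L.
C = Vt/(Pplat − PEEP) = 375.0 / (24 − 10) = 375.0/14.0 = 26.786 mL/cmH2O.
τ = R × C = 12.187 × 0.02679 L/cmH2O = 0.3265 s.
Fraction remaining at end-expiration = e^(−Te/τ) = e^(−0.37/0.3265) = 0.322 → 32.2%.

32.2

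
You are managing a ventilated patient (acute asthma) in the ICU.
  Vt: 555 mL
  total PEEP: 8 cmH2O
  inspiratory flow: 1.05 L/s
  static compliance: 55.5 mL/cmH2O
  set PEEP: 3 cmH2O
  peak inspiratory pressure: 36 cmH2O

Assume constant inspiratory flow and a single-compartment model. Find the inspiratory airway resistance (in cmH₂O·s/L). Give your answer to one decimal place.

17.1

Total PEEP = 8 cmH2O (set 3 + intrinsic 5); this is the baseline alveolar pressure.
Equation of motion (constant flow): PIP = Vt/C + R·V̇ + PEEP.
R·V̇ = PIP − Vt/C − PEEP = 36 − 555/55.5 − 8 = 36 − 10.0 − 8 = 18.0 cmH2O.
R = 18.0 / 1.05 = 17.143 cmH2O·s/L.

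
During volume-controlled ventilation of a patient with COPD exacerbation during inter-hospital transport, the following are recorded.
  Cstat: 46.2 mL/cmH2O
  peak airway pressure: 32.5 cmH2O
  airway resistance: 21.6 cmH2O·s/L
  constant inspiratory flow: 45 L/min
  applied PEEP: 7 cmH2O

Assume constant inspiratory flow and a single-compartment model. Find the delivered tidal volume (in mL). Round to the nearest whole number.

430

Flow: 45 L/min ÷ 60 = 0.75 L/s.
Equation of motion (constant flow): PIP = Vt/C + R·V̇ + PEEP.
Vt/C = PIP − R·V̇ − PEEP = 32.5 − 16.2 − 7 = 9.3 cmH2O.
Vt = C × 9.3 = 46.2 × 9.3 = 429.66 mL.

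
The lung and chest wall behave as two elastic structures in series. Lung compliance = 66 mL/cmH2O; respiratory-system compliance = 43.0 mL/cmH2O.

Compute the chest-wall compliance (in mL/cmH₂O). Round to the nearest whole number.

1/Ccw = 1/Crs − 1/CL.
1/Ccw = 1/43.0 − 1/66 = 0.008104.
Ccw = 123.4 mL/cmH2O.

123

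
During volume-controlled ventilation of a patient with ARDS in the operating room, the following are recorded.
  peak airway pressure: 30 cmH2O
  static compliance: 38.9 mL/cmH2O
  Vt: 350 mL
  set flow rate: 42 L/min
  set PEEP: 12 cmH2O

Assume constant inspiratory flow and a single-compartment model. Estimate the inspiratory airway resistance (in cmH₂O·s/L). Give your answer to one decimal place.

Flow: 42 L/min ÷ 60 = 0.7 L/s.
Equation of motion (constant flow): PIP = Vt/C + R·V̇ + PEEP.
R·V̇ = PIP − Vt/C − PEEP = 30 − 350/38.9 − 12 = 30 − 8.997 − 12 = 9.003 cmH2O.
R = 9.003 / 0.7 = 12.861 cmH2O·s/L.

12.9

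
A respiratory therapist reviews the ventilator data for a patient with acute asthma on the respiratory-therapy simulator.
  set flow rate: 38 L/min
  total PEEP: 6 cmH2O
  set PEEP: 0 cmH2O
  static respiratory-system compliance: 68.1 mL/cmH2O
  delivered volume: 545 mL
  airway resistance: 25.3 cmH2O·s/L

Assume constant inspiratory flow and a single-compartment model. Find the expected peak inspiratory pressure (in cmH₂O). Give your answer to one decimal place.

Flow: 38 L/min ÷ 60 = 0.6333 L/s.
Total PEEP = 6 cmH2O (set 0 + intrinsic 6); this is the baseline alveolar pressure.
Equation of motion (constant flow): PIP = Vt/C + R·V̇ + PEEP.
PIP = 545/68.1 + 25.3×0.6333 + 6 = 8.003 + 16.022 + 6 = 30.025 cmH2O.

30.0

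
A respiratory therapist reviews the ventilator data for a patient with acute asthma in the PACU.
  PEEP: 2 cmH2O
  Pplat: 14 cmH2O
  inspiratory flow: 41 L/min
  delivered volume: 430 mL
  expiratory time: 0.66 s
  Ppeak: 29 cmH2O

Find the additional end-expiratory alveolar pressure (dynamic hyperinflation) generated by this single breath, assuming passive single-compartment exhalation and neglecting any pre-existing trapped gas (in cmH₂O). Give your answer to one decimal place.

5.2

Flow: 41 L/min ÷ 60 = 0.6833 L/s.
R = (PIP − Pplat)/V̇ = (29 − 14) / 0.6833 = 15.0/0.6833 = 21.952 cmH2O·s/L.
C = Vt/(Pplat − PEEP) = 430.0 / (14 − 2) = 430.0/12.0 = 35.833 mL/cmH2O.
τ = R × C = 21.952 × 0.03583 L/cmH2O = 0.7865 s.
Fraction remaining = e^(−Te/τ) = e^(−0.66/0.7865) = 0.4321; trapped volume = 430.0 × 0.4321 = 185.8 mL.
Additional alveolar pressure from trapping ≈ V_trapped / C = 185.8 / 35.833 = 5.185 cmH2O.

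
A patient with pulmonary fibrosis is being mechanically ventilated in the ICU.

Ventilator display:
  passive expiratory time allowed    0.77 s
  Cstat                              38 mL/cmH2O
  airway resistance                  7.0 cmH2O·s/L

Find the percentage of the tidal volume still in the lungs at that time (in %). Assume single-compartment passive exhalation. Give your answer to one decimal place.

τ = R × C = 7.0 × 38 mL/cmH2O = 7.0 × 0.038 L/cmH2O = 0.266 s.
Passive exhalation: V(t)/V₀ = e^(−t/τ) = e^(−0.77/0.266) = 0.05531.
Fraction remaining = 0.05531 → 5.531%.

5.5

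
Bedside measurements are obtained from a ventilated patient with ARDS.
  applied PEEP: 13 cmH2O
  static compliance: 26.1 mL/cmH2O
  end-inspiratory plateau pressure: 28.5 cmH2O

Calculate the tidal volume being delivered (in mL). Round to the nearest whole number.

405

Vt = Cstat × (Pplat − PEEP) = 26.1 × (28.5 − 13) = 26.1 × 15.5 = 404.55 mL.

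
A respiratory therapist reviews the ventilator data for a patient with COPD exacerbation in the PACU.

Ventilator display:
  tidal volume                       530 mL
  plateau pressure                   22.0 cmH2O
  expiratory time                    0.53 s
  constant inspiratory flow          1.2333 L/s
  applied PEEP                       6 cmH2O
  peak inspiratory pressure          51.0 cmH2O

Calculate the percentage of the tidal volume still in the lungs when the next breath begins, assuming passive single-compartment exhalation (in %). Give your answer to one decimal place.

R = (PIP − Pplat)/V̇ = (51.0 − 22.0) / 1.2333 = 29.0/1.2333 = 23.514 cmH2O·s/L.
C = Vt/(Pplat − PEEP) = 530.0 / (22.0 − 6) = 530.0/16.0 = 33.125 mL/cmH2O.
τ = R × C = 23.514 × 0.03313 L/cmH2O = 0.779 s.
Fraction remaining at end-expiration = e^(−Te/τ) = e^(−0.53/0.779) = 0.5064 → 50.64%.

50.6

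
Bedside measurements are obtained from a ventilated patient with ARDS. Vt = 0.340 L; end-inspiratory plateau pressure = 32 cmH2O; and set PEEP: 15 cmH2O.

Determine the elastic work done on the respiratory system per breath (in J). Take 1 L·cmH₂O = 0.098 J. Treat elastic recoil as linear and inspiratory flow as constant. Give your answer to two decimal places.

0.28

Elastic work ≈ ½ × (Pplat − PEEP) × Vt = 0.5 × (32 − 15) × 0.340 L = 0.5 × 17.0 × 0.340 = 2.89 L·cmH2O.
× 0.098 J/(L·cmH2O) → 0.2832 J.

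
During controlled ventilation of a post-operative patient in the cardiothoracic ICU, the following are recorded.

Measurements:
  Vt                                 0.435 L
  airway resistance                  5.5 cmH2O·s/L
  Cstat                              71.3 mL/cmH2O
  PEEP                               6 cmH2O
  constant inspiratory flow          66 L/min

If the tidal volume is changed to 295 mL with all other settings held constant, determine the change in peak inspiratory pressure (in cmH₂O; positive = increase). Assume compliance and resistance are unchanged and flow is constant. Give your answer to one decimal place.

PIP = Vt/C + R·V̇ + PEEP (constant-flow equation of motion).
Only the elastic term changes: ΔPIP = ΔVt / C = (295 − 435) / 71.3 = -1.964 cmH2O.

-2.0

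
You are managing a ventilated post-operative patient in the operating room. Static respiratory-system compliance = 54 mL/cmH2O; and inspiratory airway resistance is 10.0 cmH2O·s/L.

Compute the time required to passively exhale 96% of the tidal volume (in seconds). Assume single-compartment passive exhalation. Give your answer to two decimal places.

τ = R × C = 10.0 × 54 mL/cmH2O = 10.0 × 0.054 L/cmH2O = 0.54 s.
Exhaled fraction f = 1 − e^(−t/τ) → t = −τ·ln(1 − f) = −0.54·ln(0.04) = 1.738 s.

1.74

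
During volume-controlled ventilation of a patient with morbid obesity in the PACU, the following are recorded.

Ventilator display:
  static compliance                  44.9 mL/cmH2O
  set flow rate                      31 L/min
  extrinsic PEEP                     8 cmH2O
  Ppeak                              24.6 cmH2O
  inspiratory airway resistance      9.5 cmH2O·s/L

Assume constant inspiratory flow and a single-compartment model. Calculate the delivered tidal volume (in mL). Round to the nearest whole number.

Flow: 31 L/min ÷ 60 = 0.5167 L/s.
Equation of motion (constant flow): PIP = Vt/C + R·V̇ + PEEP.
Vt/C = PIP − R·V̇ − PEEP = 24.6 − 4.909 − 8 = 11.691 cmH2O.
Vt = C × 11.691 = 44.9 × 11.691 = 524.93 mL.

525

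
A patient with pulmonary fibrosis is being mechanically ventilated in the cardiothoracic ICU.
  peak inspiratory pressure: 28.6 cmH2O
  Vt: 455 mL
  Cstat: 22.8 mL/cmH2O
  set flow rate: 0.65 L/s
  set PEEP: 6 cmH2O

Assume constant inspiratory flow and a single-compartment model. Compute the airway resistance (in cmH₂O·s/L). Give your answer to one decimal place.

4.1

Equation of motion (constant flow): PIP = Vt/C + R·V̇ + PEEP.
R·V̇ = PIP − Vt/C − PEEP = 28.6 − 455/22.8 − 6 = 28.6 − 19.956 − 6 = 2.644 cmH2O.
R = 2.644 / 0.65 = 4.068 cmH2O·s/L.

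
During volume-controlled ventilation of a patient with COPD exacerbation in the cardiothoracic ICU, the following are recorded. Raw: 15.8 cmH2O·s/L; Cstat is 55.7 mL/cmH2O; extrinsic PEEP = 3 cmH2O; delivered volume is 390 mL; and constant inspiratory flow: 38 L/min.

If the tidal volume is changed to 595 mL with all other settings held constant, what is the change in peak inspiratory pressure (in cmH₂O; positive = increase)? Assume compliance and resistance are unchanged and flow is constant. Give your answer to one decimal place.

PIP = Vt/C + R·V̇ + PEEP (constant-flow equation of motion).
Only the elastic term changes: ΔPIP = ΔVt / C = (595 − 390) / 55.7 = 3.68 cmH2O.

3.7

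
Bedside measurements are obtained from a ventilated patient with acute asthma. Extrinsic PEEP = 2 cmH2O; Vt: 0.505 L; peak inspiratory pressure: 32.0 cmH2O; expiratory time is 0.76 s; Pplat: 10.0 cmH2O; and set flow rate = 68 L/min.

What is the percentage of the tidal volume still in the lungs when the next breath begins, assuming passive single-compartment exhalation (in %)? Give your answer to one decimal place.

Flow: 68 L/min ÷ 60 = 1.1333 L/s.
R = (PIP − Pplat)/V̇ = (32.0 − 10.0) / 1.1333 = 22.0/1.1333 = 19.412 cmH2O·s/L.
C = Vt/(Pplat − PEEP) = 505.0 / (10.0 − 2) = 505.0/8.0 = 63.125 mL/cmH2O.
τ = R × C = 19.412 × 0.06313 L/cmH2O = 1.225 s.
Fraction remaining at end-expiration = e^(−Te/τ) = e^(−0.76/1.225) = 0.5377 → 53.77%.

53.8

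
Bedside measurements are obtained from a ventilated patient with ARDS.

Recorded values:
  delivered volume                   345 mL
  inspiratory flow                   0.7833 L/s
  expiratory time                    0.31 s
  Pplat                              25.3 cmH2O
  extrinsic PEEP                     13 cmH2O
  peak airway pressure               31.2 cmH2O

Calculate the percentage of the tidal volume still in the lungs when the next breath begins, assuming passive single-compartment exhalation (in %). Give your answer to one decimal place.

R = (PIP − Pplat)/V̇ = (31.2 − 25.3) / 0.7833 = 5.9/0.7833 = 7.532 cmH2O·s/L.
C = Vt/(Pplat − PEEP) = 345.0 / (25.3 − 13) = 345.0/12.3 = 28.049 mL/cmH2O.
τ = R × C = 7.532 × 0.02805 L/cmH2O = 0.2113 s.
Fraction remaining at end-expiration = e^(−Te/τ) = e^(−0.31/0.2113) = 0.2306 → 23.06%.

23.1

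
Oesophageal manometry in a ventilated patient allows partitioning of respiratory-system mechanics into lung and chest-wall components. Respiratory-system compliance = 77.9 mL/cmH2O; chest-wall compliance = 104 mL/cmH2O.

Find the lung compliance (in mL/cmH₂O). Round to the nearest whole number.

1/CL = 1/Crs − 1/Ccw.
1/CL = 1/77.9 − 1/104 = 0.003222.
CL = 310.37 mL/cmH2O.

310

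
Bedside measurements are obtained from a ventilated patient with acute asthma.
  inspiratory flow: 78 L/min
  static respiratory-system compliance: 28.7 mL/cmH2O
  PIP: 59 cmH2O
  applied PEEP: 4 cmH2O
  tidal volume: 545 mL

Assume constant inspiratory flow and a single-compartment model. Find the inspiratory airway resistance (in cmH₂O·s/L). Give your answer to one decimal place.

27.7

Flow: 78 L/min ÷ 60 = 1.3 L/s.
Equation of motion (constant flow): PIP = Vt/C + R·V̇ + PEEP.
R·V̇ = PIP − Vt/C − PEEP = 59 − 545/28.7 − 4 = 59 − 18.99 − 4 = 36.01 cmH2O.
R = 36.01 / 1.3 = 27.7 cmH2O·s/L.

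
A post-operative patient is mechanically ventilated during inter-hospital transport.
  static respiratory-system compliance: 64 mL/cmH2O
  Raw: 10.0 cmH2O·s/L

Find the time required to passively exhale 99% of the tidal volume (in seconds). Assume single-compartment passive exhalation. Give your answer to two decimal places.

τ = R × C = 10.0 × 64 mL/cmH2O = 10.0 × 0.064 L/cmH2O = 0.64 s.
Exhaled fraction f = 1 − e^(−t/τ) → t = −τ·ln(1 − f) = −0.64·ln(0.01) = 2.947 s.

2.95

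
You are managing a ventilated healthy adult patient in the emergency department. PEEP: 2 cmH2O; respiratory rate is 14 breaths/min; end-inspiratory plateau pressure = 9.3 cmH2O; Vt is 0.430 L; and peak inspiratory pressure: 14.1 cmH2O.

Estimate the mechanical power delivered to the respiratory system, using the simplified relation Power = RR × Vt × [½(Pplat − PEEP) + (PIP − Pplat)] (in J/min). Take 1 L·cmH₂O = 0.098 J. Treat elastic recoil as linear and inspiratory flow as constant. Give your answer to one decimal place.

Per-breath work = Vt × [½(Pplat−PEEP) + (PIP−Pplat)] = 0.430 × [0.5×7.3 + 4.8] = 0.430 × 8.45 = 3.634 L·cmH2O.
Power = 14 × 3.634 = 50.876 L·cmH2O/min.
× 0.098 J/(L·cmH2O) → 4.986 J/min.

5.0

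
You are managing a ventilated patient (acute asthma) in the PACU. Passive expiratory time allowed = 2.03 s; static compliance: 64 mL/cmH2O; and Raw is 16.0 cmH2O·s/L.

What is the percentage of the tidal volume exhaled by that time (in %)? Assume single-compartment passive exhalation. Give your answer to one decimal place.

τ = R × C = 16.0 × 64 mL/cmH2O = 16.0 × 0.064 L/cmH2O = 1.024 s.
Passive exhalation: V(t)/V₀ = e^(−t/τ) = e^(−2.03/1.024) = 0.1377.
Fraction exhaled = 1 − 0.1377 = 0.8623 → 86.23%.

86.2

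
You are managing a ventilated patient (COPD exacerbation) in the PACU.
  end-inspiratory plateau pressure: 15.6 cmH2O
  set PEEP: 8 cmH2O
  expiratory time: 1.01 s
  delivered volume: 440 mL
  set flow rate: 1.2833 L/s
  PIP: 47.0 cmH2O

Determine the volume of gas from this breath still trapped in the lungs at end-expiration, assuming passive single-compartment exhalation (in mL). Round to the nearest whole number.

R = (PIP − Pplat)/V̇ = (47.0 − 15.6) / 1.2833 = 31.4/1.2833 = 24.468 cmH2O·s/L.
C = Vt/(Pplat − PEEP) = 440.0 / (15.6 − 8) = 440.0/7.6 = 57.895 mL/cmH2O.
τ = R × C = 24.468 × 0.0579 L/cmH2O = 1.417 s.
Fraction remaining = e^(−Te/τ) = e^(−1.01/1.417) = 0.4903.
Trapped volume = 440.0 × 0.4903 = 215.73 mL.

216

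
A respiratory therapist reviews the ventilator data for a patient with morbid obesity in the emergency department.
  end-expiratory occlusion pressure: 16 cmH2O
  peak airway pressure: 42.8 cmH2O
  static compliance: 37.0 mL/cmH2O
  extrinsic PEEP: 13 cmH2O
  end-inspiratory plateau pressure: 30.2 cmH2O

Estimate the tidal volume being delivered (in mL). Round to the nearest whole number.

525

End-expiratory occlusion gives total PEEP = 16 cmH2O (intrinsic PEEP = 16 − 13 = 3). Use total PEEP for the elastic gradient.
Vt = Cstat × (Pplat − PEEPtotal) = 37.0 × (30.2 − 16) = 37.0 × 14.2 = 525.4 mL.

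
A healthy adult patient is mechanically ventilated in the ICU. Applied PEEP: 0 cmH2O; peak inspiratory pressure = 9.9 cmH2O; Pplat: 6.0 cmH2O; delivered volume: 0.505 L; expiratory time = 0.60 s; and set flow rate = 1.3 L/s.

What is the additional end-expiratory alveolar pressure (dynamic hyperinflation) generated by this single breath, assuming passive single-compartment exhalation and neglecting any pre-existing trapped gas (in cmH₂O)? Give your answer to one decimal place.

R = (PIP − Pplat)/V̇ = (9.9 − 6.0) / 1.3 = 3.9/1.3 = 3.0 cmH2O·s/L.
C = Vt/(Pplat − PEEP) = 505.0 / (6.0 − 0) = 505.0/6.0 = 84.167 mL/cmH2O.
τ = R × C = 3.0 × 0.08417 L/cmH2O = 0.2525 s.
Fraction remaining = e^(−Te/τ) = e^(−0.60/0.2525) = 0.0929; trapped volume = 505.0 × 0.0929 = 46.915 mL.
Additional alveolar pressure from trapping ≈ V_trapped / C = 46.915 / 84.167 = 0.5574 cmH2O.

0.6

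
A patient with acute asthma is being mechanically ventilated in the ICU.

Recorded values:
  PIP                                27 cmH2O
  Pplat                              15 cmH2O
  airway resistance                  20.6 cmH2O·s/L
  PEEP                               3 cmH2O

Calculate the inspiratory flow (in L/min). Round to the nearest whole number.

35

flow = (PIP − Pplat) / Raw = (27 − 15) / 20.6 = 0.5825 L/s × 60 = 34.95 L/min.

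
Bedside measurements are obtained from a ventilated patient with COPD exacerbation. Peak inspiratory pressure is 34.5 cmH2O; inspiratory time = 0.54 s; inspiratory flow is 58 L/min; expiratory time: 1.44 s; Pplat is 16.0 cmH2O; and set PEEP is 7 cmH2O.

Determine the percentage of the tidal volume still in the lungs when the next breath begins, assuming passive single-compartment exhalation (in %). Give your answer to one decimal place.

27.3

Flow: 58 L/min ÷ 60 = 0.9667 L/s.
Vt = flow × Ti = 0.9667 L/s × 0.54 s × 1000 mL/L = 522.02 mL.
R = (PIP − Pplat)/V̇ = (34.5 − 16.0) / 0.9667 = 18.5/0.9667 = 19.137 cmH2O·s/L.
C = Vt/(Pplat − PEEP) = 522.02 / (16.0 − 7) = 522.02/9.0 = 58.002 mL/cmH2O.
τ = R × C = 19.137 × 0.058 L/cmH2O = 1.11 s.
Fraction remaining at end-expiration = e^(−Te/τ) = e^(−1.44/1.11) = 0.2733 → 27.33%.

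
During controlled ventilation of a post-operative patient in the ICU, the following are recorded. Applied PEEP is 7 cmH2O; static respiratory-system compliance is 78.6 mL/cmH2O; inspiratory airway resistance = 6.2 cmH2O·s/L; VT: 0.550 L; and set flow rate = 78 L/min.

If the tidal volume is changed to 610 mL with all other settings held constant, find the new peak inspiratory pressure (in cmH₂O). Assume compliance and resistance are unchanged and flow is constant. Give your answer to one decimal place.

22.8

Flow: 78 L/min ÷ 60 = 1.3 L/s.
PIP = Vt/C + R·V̇ + PEEP (constant-flow equation of motion).
Only the elastic term changes: ΔPIP = ΔVt / C = (610 − 550) / 78.6 = 0.7634 cmH2O.
Original PIP = 550/78.6 + 6.2×1.3 + 7 = 22.057 cmH2O; new PIP = 22.057 + (0.7634) = 22.82 cmH2O.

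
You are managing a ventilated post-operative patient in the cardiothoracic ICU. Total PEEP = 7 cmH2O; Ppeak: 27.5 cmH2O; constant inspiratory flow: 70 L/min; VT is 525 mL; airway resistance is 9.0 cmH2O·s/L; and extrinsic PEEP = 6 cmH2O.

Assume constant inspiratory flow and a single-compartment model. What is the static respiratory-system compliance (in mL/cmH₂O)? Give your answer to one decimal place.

Flow: 70 L/min ÷ 60 = 1.1667 L/s.
Total PEEP = 7 cmH2O (set 6 + intrinsic 1); this is the baseline alveolar pressure.
Equation of motion (constant flow): PIP = Vt/C + R·V̇ + PEEP.
Vt/C = PIP − R·V̇ − PEEP = 27.5 − 9.0×1.1667 − 7 = 27.5 − 10.5 − 7 = 10.0 cmH2O.
C = Vt / 10.0 = 525 / 10.0 = 52.5 mL/cmH2O.

52.5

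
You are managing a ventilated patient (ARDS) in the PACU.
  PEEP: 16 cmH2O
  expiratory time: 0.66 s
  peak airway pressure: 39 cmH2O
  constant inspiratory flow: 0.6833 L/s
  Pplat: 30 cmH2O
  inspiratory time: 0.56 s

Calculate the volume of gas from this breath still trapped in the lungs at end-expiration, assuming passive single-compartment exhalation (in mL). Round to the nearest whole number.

Vt = flow × Ti = 0.6833 L/s × 0.56 s × 1000 mL/L = 382.65 mL.
R = (PIP − Pplat)/V̇ = (39 − 30) / 0.6833 = 9.0/0.6833 = 13.171 cmH2O·s/L.
C = Vt/(Pplat − PEEP) = 382.65 / (30 − 16) = 382.65/14.0 = 27.332 mL/cmH2O.
τ = R × C = 13.171 × 0.02733 L/cmH2O = 0.36 s.
Fraction remaining = e^(−Te/τ) = e^(−0.66/0.36) = 0.1599.
Trapped volume = 382.65 × 0.1599 = 61.186 mL.

61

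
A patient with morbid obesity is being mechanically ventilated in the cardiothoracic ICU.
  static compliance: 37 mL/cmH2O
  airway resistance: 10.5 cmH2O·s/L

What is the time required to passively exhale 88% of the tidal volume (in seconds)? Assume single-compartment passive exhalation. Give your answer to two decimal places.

0.82

τ = R × C = 10.5 × 37 mL/cmH2O = 10.5 × 0.037 L/cmH2O = 0.3885 s.
Exhaled fraction f = 1 − e^(−t/τ) → t = −τ·ln(1 − f) = −0.3885·ln(0.12) = 0.8237 s.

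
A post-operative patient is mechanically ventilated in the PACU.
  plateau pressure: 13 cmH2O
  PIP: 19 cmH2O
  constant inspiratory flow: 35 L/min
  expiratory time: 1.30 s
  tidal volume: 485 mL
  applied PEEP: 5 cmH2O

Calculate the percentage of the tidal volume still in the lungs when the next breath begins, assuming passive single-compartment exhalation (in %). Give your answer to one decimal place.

12.4

Flow: 35 L/min ÷ 60 = 0.5833 L/s.
R = (PIP − Pplat)/V̇ = (19 − 13) / 0.5833 = 6.0/0.5833 = 10.286 cmH2O·s/L.
C = Vt/(Pplat − PEEP) = 485.0 / (13 − 5) = 485.0/8.0 = 60.625 mL/cmH2O.
τ = R × C = 10.286 × 0.06063 L/cmH2O = 0.6236 s.
Fraction remaining at end-expiration = e^(−Te/τ) = e^(−1.30/0.6236) = 0.1243 → 12.43%.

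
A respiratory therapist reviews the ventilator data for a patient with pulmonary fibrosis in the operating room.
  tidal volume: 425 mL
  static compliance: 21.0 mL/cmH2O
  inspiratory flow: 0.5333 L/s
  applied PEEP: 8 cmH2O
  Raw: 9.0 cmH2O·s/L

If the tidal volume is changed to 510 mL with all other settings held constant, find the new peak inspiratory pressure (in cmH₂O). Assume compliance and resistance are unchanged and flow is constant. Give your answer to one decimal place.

37.1

PIP = Vt/C + R·V̇ + PEEP (constant-flow equation of motion).
Only the elastic term changes: ΔPIP = ΔVt / C = (510 − 425) / 21.0 = 4.048 cmH2O.
Original PIP = 425/21.0 + 9.0×0.5333 + 8 = 33.038 cmH2O; new PIP = 33.038 + (4.048) = 37.086 cmH2O.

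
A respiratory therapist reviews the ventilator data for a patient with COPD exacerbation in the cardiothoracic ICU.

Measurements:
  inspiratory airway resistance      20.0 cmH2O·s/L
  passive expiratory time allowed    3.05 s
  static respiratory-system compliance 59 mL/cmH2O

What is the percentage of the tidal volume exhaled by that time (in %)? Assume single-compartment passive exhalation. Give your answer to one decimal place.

92.5

τ = R × C = 20.0 × 59 mL/cmH2O = 20.0 × 0.059 L/cmH2O = 1.18 s.
Passive exhalation: V(t)/V₀ = e^(−t/τ) = e^(−3.05/1.18) = 0.07542.
Fraction exhaled = 1 − 0.07542 = 0.9246 → 92.46%.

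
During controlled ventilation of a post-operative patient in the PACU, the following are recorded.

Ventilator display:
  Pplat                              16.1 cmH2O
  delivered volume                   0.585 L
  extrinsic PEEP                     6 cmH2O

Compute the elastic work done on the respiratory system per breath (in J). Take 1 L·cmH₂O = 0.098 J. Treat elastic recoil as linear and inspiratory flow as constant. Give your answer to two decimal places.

Elastic work ≈ ½ × (Pplat − PEEP) × Vt = 0.5 × (16.1 − 6) × 0.585 L = 0.5 × 10.1 × 0.585 = 2.954 L·cmH2O.
× 0.098 J/(L·cmH2O) → 0.2895 J.

0.29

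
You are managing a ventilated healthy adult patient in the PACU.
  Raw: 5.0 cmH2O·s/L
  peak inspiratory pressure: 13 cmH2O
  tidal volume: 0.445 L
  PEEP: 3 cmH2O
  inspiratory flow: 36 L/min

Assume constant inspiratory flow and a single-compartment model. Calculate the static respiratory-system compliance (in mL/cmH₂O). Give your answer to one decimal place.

Flow: 36 L/min ÷ 60 = 0.6 L/s.
Equation of motion (constant flow): PIP = Vt/C + R·V̇ + PEEP.
Vt/C = PIP − R·V̇ − PEEP = 13 − 5.0×0.6 − 3 = 13 − 3.0 − 3 = 7.0 cmH2O.
C = Vt / 7.0 = 445 / 7.0 = 63.571 mL/cmH2O.

63.6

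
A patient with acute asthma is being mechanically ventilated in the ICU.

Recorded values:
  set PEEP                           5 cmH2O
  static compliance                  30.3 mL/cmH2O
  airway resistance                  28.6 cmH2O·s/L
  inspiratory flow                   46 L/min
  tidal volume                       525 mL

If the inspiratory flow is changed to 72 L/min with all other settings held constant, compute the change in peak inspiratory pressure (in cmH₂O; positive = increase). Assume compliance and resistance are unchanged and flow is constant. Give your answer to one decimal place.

Flow: 46 L/min ÷ 60 = 0.7667 L/s.
New flow: 72 L/min ÷ 60 = 1.2 L/s.
PIP = Vt/C + R·V̇ + PEEP (constant-flow equation of motion).
Only the resistive term changes: ΔPIP = R × ΔV̇ = 28.6 × (1.2 − 0.7667) = 28.6 × 0.4333 = 12.392 cmH2O.

12.4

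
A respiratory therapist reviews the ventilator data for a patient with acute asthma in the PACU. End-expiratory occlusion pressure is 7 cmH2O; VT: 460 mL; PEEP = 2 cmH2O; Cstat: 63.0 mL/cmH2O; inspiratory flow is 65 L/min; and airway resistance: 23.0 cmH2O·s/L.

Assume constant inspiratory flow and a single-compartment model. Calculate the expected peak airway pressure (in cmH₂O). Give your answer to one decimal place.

Flow: 65 L/min ÷ 60 = 1.0833 L/s.
Total PEEP = 7 cmH2O (set 2 + intrinsic 5); this is the baseline alveolar pressure.
Equation of motion (constant flow): PIP = Vt/C + R·V̇ + PEEP.
PIP = 460/63.0 + 23.0×1.0833 + 7 = 7.302 + 24.916 + 7 = 39.218 cmH2O.

39.2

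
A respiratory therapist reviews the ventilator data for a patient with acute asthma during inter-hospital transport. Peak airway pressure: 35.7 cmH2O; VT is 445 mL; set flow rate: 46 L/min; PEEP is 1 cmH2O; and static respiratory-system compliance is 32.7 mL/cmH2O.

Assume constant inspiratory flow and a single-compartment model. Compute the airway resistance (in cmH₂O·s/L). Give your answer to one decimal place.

Flow: 46 L/min ÷ 60 = 0.7667 L/s.
Equation of motion (constant flow): PIP = Vt/C + R·V̇ + PEEP.
R·V̇ = PIP − Vt/C − PEEP = 35.7 − 445/32.7 − 1 = 35.7 − 13.609 − 1 = 21.091 cmH2O.
R = 21.091 / 0.7667 = 27.509 cmH2O·s/L.

27.5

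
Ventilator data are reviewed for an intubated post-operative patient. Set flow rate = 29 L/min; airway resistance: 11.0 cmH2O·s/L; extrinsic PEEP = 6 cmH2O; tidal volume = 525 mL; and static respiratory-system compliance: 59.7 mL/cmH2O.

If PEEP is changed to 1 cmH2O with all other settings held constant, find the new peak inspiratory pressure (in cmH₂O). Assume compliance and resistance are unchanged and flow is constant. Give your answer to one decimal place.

15.1

Flow: 29 L/min ÷ 60 = 0.4833 L/s.
PIP = Vt/C + R·V̇ + PEEP (constant-flow equation of motion).
Only the baseline term changes: ΔPIP = ΔPEEP = 1 − 6 = -5.0 cmH2O.
Original PIP = 525/59.7 + 11.0×0.4833 + 6 = 20.11 cmH2O; new PIP = 20.11 + (-5.0) = 15.11 cmH2O.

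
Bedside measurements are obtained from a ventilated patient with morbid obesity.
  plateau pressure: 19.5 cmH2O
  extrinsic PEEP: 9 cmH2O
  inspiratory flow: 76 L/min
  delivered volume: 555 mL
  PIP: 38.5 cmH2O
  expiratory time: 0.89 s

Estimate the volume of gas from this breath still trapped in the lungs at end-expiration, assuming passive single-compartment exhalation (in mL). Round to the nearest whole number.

Flow: 76 L/min ÷ 60 = 1.2667 L/s.
R = (PIP − Pplat)/V̇ = (38.5 − 19.5) / 1.2667 = 19.0/1.2667 = 15.0 cmH2O·s/L.
C = Vt/(Pplat − PEEP) = 555.0 / (19.5 − 9) = 555.0/10.5 = 52.857 mL/cmH2O.
τ = R × C = 15.0 × 0.05286 L/cmH2O = 0.7929 s.
Fraction remaining = e^(−Te/τ) = e^(−0.89/0.7929) = 0.3255.
Trapped volume = 555.0 × 0.3255 = 180.65 mL.

181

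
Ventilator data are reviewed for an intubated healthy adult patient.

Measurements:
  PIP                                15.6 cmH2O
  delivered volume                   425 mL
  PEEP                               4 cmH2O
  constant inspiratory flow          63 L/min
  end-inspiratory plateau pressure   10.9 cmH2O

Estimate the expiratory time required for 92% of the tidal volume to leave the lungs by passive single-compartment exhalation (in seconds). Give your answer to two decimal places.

0.70

Flow: 63 L/min ÷ 60 = 1.05 L/s.
R = (PIP − Pplat)/V̇ = (15.6 − 10.9) / 1.05 = 4.7/1.05 = 4.476 cmH2O·s/L.
C = Vt/(Pplat − PEEP) = 425.0 / (10.9 − 4) = 425.0/6.9 = 61.594 mL/cmH2O.
τ = R × C = 4.476 × 0.06159 L/cmH2O = 0.2757 s.
t = −τ·ln(1 − 0.92) = −0.2757·ln(0.08) = 0.6963 s.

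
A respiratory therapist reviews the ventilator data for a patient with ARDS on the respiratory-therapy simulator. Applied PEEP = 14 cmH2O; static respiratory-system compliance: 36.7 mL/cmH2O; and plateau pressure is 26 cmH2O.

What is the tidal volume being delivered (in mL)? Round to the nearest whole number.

Vt = Cstat × (Pplat − PEEP) = 36.7 × (26 − 14) = 36.7 × 12.0 = 440.4 mL.

440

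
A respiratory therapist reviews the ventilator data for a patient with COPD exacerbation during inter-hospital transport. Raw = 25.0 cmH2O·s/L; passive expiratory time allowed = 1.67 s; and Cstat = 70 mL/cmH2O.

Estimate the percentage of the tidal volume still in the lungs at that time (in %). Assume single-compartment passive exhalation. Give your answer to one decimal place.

38.5

τ = R × C = 25.0 × 70 mL/cmH2O = 25.0 × 0.070 L/cmH2O = 1.75 s.
Passive exhalation: V(t)/V₀ = e^(−t/τ) = e^(−1.67/1.75) = 0.3851.
Fraction remaining = 0.3851 → 38.51%.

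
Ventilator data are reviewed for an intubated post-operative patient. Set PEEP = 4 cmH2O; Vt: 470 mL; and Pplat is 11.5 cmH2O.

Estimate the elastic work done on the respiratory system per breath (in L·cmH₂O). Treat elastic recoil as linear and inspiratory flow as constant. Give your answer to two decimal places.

1.76

Elastic work ≈ ½ × (Pplat − PEEP) × Vt = 0.5 × (11.5 − 4) × 0.470 L = 0.5 × 7.5 × 0.470 = 1.763 L·cmH2O.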